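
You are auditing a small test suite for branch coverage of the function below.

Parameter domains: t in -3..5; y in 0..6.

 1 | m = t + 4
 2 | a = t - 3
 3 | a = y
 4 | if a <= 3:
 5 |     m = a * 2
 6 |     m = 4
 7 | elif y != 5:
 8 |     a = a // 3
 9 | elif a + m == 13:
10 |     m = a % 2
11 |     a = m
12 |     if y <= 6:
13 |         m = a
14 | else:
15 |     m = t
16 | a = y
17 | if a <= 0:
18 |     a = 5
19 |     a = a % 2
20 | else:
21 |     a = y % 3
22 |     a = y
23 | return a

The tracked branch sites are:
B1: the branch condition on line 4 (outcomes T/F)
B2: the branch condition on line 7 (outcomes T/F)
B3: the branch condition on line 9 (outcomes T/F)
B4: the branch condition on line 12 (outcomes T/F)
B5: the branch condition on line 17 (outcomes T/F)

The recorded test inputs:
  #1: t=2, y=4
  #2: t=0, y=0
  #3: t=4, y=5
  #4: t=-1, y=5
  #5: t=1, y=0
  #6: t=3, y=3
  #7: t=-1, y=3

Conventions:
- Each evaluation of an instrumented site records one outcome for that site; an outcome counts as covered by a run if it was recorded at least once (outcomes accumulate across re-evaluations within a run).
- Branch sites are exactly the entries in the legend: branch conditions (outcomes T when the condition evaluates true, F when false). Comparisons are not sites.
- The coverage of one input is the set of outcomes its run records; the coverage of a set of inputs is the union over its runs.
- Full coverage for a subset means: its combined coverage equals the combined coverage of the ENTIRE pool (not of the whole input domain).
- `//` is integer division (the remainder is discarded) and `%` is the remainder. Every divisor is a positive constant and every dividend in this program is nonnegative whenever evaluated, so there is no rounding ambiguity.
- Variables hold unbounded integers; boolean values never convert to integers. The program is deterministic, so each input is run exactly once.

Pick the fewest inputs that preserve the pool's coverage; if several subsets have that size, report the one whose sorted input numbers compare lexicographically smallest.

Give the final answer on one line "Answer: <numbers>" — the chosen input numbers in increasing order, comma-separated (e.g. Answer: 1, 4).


#1 (t=2, y=4) -> covered: B1=F, B2=T, B5=F
#2 (t=0, y=0) -> covered: B1=T, B5=T
#3 (t=4, y=5) -> covered: B1=F, B2=F, B3=T, B4=T, B5=F
#4 (t=-1, y=5) -> covered: B1=F, B2=F, B3=F, B5=F
#5 (t=1, y=0) -> covered: B1=T, B5=T
#6 (t=3, y=3) -> covered: B1=T, B5=F
#7 (t=-1, y=3) -> covered: B1=T, B5=F
union over all inputs: B1=T, B1=F, B2=T, B2=F, B3=T, B3=F, B4=T, B5=T, B5=F (9 outcomes)
size 1 is not enough: best union over all size-1 subsets is 5/9
size 2 is not enough: best union over all size-2 subsets is 7/9
size 3 is not enough: best union over all size-3 subsets is 8/9
the canonical winner is {1, 2, 3, 4}: size 4, full 9-outcome coverage, earliest index list among size-4 covers
Answer: 1, 2, 3, 4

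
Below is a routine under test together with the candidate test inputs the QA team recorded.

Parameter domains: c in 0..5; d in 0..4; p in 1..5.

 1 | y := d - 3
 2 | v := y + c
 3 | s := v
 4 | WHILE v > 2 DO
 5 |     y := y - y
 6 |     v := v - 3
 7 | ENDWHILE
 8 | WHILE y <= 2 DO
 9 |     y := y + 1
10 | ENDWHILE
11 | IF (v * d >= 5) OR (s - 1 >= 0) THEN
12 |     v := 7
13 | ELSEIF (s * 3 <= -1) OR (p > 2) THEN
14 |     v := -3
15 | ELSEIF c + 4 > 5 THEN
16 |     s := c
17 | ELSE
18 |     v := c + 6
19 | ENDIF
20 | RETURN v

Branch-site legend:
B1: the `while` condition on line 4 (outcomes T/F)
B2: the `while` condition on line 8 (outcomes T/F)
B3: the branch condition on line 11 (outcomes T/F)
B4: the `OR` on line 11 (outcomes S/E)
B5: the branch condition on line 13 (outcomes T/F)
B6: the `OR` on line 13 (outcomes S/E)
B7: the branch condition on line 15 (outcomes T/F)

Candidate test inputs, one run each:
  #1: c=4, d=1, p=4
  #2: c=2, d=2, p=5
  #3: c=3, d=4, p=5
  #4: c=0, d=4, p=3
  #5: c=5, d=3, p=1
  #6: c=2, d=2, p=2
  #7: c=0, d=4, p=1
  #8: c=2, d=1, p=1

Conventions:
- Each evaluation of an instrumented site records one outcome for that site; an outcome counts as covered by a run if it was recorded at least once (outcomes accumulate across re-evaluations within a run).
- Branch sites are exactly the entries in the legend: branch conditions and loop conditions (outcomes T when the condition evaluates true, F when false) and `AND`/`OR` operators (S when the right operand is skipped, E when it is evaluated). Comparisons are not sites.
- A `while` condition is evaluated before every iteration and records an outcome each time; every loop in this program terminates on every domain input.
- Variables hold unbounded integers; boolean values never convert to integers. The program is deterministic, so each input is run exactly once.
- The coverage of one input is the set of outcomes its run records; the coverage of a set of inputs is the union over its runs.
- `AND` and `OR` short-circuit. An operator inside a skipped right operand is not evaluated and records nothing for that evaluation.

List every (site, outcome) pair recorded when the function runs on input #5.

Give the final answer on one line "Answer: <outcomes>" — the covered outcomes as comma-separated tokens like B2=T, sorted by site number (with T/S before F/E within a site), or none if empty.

Running input #5 (c=5, d=3, p=1), event by event:
  B1->T, B1->F, B2->T, B2->T, B2->T, B2->F, B4->S, B3->T
collecting distinct outcomes: B1=T, B1=F, B2=T, B2=F, B3=T, B4=S

Answer: B1=T, B1=F, B2=T, B2=F, B3=T, B4=S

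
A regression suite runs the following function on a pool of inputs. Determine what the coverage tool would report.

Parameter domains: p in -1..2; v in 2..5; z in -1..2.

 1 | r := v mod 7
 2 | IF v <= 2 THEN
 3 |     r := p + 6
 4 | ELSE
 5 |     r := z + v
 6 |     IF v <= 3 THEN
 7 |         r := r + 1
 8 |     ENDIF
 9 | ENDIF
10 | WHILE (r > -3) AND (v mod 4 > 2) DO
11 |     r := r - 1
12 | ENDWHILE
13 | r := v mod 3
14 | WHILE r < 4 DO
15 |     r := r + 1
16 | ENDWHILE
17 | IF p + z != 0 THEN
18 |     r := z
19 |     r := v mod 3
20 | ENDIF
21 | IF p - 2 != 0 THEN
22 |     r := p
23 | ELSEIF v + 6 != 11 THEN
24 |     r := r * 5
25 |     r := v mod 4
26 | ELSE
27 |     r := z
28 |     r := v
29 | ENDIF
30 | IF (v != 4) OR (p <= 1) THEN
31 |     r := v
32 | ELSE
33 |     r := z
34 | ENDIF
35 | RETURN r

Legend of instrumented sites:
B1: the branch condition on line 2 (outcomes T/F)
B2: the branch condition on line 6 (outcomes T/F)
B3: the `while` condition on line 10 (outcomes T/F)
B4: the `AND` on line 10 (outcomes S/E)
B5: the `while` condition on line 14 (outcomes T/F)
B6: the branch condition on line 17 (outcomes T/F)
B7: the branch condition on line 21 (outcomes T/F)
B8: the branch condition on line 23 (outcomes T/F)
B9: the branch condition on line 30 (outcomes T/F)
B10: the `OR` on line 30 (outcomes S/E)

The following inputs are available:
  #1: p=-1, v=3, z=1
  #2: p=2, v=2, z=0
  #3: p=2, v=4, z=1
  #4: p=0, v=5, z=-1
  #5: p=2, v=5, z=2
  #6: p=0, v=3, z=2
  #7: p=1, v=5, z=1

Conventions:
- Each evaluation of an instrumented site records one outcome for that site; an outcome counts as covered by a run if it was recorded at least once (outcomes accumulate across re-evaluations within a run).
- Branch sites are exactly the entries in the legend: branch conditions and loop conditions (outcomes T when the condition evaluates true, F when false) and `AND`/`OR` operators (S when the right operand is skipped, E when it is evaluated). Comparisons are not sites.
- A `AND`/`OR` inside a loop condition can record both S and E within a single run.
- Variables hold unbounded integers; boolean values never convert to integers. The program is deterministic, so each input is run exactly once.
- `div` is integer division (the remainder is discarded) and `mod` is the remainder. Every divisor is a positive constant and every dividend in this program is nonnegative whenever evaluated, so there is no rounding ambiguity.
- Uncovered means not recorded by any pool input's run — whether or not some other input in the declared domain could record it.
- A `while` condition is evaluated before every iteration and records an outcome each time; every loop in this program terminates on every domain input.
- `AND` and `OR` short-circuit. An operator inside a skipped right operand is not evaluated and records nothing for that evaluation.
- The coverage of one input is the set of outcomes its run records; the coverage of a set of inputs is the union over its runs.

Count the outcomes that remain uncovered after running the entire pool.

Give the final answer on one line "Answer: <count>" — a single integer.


input #1 (p=-1, v=3, z=1): events B1->F, B2->T, B4->E, B3->T, B4->E, B3->T, B4->E, B3->T, B4->E, B3->T, B4->E, B3->T, B4->E, B3->T, ...; covers B1=F, B2=T, B3=T, B3=F, B4=S, B4=E, B5=T, B5=F, B6=F, B7=T, B9=T, B10=S
input #2 (p=2, v=2, z=0): events B1->T, B4->E, B3->F, B5->T, B5->T, B5->F, B6->T, B7->F, B8->T, B10->S, B9->T; covers B1=T, B3=F, B4=E, B5=T, B5=F, B6=T, B7=F, B8=T, B9=T, B10=S
input #3 (p=2, v=4, z=1): events B1->F, B2->F, B4->E, B3->F, B5->T, B5->T, B5->T, B5->F, B6->T, B7->F, B8->T, B10->E, B9->F; covers B1=F, B2=F, B3=F, B4=E, B5=T, B5=F, B6=T, B7=F, B8=T, B9=F, B10=E
input #4 (p=0, v=5, z=-1): events B1->F, B2->F, B4->E, B3->F, B5->T, B5->T, B5->F, B6->T, B7->T, B10->S, B9->T; covers B1=F, B2=F, B3=F, B4=E, B5=T, B5=F, B6=T, B7=T, B9=T, B10=S
input #5 (p=2, v=5, z=2): events B1->F, B2->F, B4->E, B3->F, B5->T, B5->T, B5->F, B6->T, B7->F, B8->F, B10->S, B9->T; covers B1=F, B2=F, B3=F, B4=E, B5=T, B5=F, B6=T, B7=F, B8=F, B9=T, B10=S
input #6 (p=0, v=3, z=2): events B1->F, B2->T, B4->E, B3->T, B4->E, B3->T, B4->E, B3->T, B4->E, B3->T, B4->E, B3->T, B4->E, B3->T, ...; covers B1=F, B2=T, B3=T, B3=F, B4=S, B4=E, B5=T, B5=F, B6=T, B7=T, B9=T, B10=S
input #7 (p=1, v=5, z=1): events B1->F, B2->F, B4->E, B3->F, B5->T, B5->T, B5->F, B6->T, B7->T, B10->S, B9->T; covers B1=F, B2=F, B3=F, B4=E, B5=T, B5=F, B6=T, B7=T, B9=T, B10=S
union over the pool: B1=T, B1=F, B2=T, B2=F, B3=T, B3=F, B4=S, B4=E, B5=T, B5=F, B6=T, B6=F, B7=T, B7=F, B8=T, B8=F, B9=T, B9=F, B10=S, B10=E
uncovered (0 of 20): none
Answer: 0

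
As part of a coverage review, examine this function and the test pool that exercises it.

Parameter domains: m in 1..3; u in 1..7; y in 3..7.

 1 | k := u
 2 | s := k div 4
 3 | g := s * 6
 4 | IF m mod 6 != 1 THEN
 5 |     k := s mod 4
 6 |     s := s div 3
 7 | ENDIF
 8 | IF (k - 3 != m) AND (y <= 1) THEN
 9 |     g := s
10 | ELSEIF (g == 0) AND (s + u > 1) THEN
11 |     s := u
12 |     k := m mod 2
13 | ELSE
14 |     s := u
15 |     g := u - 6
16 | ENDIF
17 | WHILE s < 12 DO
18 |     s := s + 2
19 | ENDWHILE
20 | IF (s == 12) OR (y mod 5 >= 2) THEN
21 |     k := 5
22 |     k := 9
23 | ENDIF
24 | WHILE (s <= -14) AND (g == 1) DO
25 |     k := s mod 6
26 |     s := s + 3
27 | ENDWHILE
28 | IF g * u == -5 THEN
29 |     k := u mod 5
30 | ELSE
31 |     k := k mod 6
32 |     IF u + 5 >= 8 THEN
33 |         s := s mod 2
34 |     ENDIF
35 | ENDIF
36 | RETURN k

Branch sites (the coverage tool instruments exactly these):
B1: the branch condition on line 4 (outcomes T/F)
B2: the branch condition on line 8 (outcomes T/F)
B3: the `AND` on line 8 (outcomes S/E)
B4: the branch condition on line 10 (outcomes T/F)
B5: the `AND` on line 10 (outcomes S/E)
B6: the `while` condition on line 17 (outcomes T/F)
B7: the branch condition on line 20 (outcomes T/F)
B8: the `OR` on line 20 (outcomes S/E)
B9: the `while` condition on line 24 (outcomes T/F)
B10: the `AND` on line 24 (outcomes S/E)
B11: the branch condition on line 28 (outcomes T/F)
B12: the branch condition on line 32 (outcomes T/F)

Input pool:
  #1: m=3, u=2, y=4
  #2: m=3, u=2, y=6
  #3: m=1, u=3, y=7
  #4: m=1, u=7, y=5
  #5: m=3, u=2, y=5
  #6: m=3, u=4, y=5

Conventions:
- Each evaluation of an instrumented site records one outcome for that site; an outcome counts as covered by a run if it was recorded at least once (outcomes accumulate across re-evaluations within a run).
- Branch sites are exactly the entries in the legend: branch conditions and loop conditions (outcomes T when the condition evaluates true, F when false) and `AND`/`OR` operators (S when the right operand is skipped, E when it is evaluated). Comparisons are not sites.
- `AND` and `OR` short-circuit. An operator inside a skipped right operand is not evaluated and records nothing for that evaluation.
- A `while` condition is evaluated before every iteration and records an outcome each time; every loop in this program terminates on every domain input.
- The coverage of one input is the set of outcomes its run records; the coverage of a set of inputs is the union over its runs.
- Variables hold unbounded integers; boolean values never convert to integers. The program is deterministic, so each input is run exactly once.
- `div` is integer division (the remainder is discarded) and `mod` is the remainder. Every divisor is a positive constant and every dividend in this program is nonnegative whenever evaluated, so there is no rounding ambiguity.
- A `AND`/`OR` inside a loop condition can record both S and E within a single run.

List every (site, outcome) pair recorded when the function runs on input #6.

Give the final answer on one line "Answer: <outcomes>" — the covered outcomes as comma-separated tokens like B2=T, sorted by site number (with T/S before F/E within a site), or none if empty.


Simulating input #6 (m=3, u=4, y=5) step by step:
  B1->T, B3->E, B2->F, B5->S, B4->F, B6->T, B6->T, B6->T, B6->T, B6->F
  B8->S, B7->T, B10->S, B9->F, B11->F, B12->T
as a set, this run covers: B1=T, B2=F, B3=E, B4=F, B5=S, B6=T, B6=F, B7=T, B8=S, B9=F, B10=S, B11=F, B12=T
Answer: B1=T, B2=F, B3=E, B4=F, B5=S, B6=T, B6=F, B7=T, B8=S, B9=F, B10=S, B11=F, B12=T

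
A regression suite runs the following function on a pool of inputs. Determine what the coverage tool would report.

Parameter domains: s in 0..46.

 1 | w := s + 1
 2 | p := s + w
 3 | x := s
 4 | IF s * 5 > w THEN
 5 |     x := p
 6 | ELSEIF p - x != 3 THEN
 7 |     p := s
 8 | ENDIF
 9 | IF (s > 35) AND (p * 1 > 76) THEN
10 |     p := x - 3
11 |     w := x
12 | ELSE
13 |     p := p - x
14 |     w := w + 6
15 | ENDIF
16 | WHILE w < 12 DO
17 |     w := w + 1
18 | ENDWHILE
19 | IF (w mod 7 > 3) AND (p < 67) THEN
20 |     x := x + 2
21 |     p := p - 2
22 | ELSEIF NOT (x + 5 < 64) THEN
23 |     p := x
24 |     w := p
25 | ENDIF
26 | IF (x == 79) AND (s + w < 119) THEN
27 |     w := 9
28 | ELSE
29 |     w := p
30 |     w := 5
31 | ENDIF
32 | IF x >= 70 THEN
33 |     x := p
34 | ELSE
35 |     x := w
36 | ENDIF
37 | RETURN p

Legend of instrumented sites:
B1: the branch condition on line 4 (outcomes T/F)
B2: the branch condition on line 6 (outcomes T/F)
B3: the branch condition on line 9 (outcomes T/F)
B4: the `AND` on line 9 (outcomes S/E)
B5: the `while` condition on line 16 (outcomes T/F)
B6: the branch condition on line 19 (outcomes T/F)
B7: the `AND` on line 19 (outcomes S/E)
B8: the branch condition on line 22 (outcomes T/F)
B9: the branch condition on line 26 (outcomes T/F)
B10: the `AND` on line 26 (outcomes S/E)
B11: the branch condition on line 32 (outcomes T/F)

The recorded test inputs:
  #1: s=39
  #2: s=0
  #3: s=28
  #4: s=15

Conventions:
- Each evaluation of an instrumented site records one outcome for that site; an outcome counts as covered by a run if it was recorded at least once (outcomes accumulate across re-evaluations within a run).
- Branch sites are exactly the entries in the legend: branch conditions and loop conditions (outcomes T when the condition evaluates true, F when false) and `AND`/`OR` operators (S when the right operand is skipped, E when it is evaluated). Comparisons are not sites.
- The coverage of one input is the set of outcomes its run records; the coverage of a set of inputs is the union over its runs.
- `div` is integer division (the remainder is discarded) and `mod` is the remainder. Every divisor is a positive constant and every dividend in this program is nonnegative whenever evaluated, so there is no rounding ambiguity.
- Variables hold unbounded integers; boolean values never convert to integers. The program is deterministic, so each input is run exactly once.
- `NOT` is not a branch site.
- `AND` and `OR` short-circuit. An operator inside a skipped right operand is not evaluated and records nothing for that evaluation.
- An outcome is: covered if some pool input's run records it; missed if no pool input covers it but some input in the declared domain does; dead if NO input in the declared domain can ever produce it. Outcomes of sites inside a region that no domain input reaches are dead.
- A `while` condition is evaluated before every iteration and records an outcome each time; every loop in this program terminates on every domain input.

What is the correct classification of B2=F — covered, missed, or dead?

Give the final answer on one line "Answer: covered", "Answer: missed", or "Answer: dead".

no pool input records B2=F
checking all 47 inputs in the declared domain: B2=F is never recorded -> dead

Answer: dead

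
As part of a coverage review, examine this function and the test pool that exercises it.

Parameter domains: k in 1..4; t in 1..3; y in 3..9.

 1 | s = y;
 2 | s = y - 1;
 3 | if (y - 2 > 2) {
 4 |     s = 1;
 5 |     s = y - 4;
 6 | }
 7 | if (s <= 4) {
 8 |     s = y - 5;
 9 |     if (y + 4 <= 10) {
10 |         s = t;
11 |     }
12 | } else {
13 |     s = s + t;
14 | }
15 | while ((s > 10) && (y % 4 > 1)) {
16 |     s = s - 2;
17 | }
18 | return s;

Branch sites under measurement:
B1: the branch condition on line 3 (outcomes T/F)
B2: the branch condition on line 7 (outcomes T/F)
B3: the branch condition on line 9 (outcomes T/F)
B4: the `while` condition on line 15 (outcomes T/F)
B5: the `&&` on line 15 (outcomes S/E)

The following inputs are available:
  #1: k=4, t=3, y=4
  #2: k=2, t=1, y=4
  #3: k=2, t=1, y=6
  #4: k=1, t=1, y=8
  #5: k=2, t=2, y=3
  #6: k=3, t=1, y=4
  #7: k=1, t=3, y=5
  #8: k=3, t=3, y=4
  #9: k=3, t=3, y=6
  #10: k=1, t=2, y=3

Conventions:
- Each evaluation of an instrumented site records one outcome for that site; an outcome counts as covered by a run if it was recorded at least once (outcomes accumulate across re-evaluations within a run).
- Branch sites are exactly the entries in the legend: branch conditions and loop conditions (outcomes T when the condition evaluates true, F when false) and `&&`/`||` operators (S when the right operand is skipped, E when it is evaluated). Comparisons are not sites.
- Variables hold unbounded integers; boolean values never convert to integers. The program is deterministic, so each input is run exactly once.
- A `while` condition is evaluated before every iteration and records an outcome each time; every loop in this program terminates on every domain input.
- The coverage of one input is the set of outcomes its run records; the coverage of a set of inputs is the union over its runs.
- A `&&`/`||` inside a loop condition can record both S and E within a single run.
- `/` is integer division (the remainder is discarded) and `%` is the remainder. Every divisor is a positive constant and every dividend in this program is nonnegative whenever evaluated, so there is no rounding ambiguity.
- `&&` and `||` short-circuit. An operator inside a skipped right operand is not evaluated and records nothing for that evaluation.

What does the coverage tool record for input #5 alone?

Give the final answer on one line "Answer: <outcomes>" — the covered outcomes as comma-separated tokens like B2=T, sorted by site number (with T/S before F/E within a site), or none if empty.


Running input #5 (k=2, t=2, y=3), event by event:
  B1->F, B2->T, B3->T, B5->S, B4->F
deduplicating events, the covered set is: B1=F, B2=T, B3=T, B4=F, B5=S
Answer: B1=F, B2=T, B3=T, B4=F, B5=S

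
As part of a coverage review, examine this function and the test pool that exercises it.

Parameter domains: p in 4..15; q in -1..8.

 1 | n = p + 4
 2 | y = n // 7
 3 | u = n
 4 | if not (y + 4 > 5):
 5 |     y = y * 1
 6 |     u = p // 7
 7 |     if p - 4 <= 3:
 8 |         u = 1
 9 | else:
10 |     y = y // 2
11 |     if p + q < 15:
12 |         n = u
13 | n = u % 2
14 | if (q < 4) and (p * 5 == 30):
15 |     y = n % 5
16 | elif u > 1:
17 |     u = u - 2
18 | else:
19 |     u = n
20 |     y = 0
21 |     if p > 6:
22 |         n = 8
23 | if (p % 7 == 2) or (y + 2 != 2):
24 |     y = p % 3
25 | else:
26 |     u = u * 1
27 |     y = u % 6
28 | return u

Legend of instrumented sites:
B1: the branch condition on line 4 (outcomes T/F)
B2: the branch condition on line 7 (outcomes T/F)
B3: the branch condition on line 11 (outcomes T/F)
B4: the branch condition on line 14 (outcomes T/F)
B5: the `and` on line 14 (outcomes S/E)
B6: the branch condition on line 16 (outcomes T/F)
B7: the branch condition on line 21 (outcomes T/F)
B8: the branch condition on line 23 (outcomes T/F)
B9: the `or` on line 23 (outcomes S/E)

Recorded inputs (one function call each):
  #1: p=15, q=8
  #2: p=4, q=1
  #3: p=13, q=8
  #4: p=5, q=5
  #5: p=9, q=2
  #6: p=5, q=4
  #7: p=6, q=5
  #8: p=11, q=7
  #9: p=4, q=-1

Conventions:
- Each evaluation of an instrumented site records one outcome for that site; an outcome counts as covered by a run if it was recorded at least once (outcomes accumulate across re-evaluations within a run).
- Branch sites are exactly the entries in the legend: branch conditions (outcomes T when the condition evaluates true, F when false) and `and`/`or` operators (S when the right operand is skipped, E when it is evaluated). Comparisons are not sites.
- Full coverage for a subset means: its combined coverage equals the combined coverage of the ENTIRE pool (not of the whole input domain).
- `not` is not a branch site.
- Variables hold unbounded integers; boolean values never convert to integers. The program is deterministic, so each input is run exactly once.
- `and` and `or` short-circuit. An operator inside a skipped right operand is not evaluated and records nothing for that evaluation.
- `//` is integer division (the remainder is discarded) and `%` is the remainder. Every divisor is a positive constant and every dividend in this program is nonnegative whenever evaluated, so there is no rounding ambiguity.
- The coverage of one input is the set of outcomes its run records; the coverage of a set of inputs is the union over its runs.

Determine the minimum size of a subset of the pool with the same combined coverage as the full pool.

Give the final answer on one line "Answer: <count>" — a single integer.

test 1 (p=15, q=8) hits B1=F, B3=F, B4=F, B5=S, B6=T, B8=T, B9=E
test 2 (p=4, q=1) hits B1=T, B2=T, B4=F, B5=E, B6=F, B7=F, B8=F, B9=E
test 3 (p=13, q=8) hits B1=F, B3=F, B4=F, B5=S, B6=T, B8=T, B9=E
test 4 (p=5, q=5) hits B1=T, B2=T, B4=F, B5=S, B6=F, B7=F, B8=F, B9=E
test 5 (p=9, q=2) hits B1=T, B2=F, B4=F, B5=E, B6=F, B7=T, B8=T, B9=S
test 6 (p=5, q=4) hits B1=T, B2=T, B4=F, B5=S, B6=F, B7=F, B8=F, B9=E
test 7 (p=6, q=5) hits B1=T, B2=T, B4=F, B5=S, B6=F, B7=F, B8=F, B9=E
test 8 (p=11, q=7) hits B1=F, B3=F, B4=F, B5=S, B6=T, B8=T, B9=E
test 9 (p=4, q=-1) hits B1=T, B2=T, B4=F, B5=E, B6=F, B7=F, B8=F, B9=E
pool-wide coverage (16 outcomes): B1=T, B1=F, B2=T, B2=F, B3=F, B4=F, B5=S, B5=E, B6=T, B6=F, B7=T, B7=F, B8=T, B8=F, B9=S, B9=E
size 1 is not enough: best union over all size-1 subsets is 8/16
size 2 is not enough: best union over all size-2 subsets is 13/16
at size 3, {1, 2, 5} reaches all 16 outcomes; every lexicographically earlier size-3 subset fails

Answer: 3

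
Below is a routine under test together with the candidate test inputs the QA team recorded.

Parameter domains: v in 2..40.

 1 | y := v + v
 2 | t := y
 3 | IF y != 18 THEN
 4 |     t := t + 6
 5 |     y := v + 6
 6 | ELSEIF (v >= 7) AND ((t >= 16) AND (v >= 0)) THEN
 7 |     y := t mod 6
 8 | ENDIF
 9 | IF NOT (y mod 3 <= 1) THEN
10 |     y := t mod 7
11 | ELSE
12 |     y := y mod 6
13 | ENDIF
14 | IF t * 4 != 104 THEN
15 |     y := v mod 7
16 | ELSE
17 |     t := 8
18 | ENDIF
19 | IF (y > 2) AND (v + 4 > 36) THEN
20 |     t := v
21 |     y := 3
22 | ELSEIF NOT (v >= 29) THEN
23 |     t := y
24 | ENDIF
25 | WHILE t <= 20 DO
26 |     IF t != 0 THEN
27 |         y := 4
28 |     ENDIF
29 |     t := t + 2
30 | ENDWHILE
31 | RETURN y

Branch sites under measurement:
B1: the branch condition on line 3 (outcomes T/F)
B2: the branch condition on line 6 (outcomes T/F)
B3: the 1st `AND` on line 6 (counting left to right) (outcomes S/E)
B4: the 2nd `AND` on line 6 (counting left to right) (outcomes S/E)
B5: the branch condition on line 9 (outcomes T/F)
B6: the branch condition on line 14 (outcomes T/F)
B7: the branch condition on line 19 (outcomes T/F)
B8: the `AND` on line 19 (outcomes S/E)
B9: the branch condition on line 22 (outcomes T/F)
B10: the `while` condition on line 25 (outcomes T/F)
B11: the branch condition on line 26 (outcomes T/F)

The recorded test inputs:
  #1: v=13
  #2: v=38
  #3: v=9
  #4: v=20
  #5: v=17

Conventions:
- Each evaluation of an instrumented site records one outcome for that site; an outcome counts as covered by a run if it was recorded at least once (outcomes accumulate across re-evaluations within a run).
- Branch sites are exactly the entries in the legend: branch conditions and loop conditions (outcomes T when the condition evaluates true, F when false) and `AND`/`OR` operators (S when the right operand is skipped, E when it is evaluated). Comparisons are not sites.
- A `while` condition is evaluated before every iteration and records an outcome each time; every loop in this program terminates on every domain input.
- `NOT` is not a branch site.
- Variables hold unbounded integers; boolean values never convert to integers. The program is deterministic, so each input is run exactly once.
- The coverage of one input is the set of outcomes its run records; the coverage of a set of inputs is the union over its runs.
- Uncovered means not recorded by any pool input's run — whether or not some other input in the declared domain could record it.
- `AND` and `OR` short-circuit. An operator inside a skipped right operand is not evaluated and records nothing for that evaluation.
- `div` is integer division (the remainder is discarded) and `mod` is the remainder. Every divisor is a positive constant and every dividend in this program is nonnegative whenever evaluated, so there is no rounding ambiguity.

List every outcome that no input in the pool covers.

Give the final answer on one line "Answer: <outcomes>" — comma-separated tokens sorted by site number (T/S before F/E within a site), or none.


run #1 (v=13) records B1=T, B5=F, B6=T, B7=F, B8=E, B9=T, B10=T, B10=F, B11=T
run #2 (v=38) records B1=T, B5=T, B6=T, B7=T, B8=E, B10=F
run #3 (v=9) records B1=F, B2=T, B3=E, B4=E, B5=F, B6=T, B7=F, B8=S, B9=T, B10=T, B10=F, B11=T
run #4 (v=20) records B1=T, B5=T, B6=T, B7=F, B8=E, B9=T, B10=T, B10=F, B11=T
run #5 (v=17) records B1=T, B5=T, B6=T, B7=F, B8=E, B9=T, B10=T, B10=F, B11=T
union over the pool: B1=T, B1=F, B2=T, B3=E, B4=E, B5=T, B5=F, B6=T, B7=T, B7=F, B8=S, B8=E, B9=T, B10=T, B10=F, B11=T
uncovered (6 of 22): B2=F, B3=S, B4=S, B6=F, B9=F, B11=F
Answer: B2=F, B3=S, B4=S, B6=F, B9=F, B11=F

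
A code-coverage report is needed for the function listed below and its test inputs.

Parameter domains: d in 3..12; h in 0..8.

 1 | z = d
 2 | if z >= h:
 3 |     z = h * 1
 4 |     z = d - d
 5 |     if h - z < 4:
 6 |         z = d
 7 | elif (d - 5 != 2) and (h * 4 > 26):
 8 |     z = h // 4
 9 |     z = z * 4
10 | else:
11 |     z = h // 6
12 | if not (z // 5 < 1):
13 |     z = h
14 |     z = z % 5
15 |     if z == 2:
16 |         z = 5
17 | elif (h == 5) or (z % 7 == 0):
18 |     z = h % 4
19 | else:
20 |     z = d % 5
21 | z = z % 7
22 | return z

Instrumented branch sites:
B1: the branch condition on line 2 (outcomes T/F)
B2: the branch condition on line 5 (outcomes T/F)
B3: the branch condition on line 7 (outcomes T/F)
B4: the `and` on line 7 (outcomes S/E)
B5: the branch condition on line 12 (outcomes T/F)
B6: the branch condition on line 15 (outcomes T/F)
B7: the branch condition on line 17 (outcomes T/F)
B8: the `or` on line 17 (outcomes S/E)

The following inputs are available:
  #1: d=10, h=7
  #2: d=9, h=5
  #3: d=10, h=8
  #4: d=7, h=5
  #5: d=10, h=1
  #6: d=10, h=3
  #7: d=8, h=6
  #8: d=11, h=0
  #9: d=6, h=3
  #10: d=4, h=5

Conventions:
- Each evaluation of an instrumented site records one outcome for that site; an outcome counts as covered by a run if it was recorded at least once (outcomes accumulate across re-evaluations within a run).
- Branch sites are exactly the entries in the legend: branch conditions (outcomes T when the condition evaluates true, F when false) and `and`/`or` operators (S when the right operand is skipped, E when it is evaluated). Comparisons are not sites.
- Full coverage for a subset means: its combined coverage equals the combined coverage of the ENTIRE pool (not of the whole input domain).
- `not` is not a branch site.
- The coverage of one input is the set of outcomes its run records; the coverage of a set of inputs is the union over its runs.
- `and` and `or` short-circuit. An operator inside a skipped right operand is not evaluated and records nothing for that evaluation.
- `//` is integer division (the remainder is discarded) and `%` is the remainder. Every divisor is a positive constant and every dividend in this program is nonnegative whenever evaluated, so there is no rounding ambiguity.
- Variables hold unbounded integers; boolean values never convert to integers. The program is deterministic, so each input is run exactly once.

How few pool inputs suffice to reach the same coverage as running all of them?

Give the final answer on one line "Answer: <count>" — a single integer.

run #1 (d=10, h=7) runs B1->T, B2->F, B5->F, B8->E, B7->T; records B1=T, B2=F, B5=F, B7=T, B8=E
run #2 (d=9, h=5) runs B1->T, B2->F, B5->F, B8->S, B7->T; records B1=T, B2=F, B5=F, B7=T, B8=S
run #3 (d=10, h=8) runs B1->T, B2->F, B5->F, B8->E, B7->T; records B1=T, B2=F, B5=F, B7=T, B8=E
run #4 (d=7, h=5) runs B1->T, B2->F, B5->F, B8->S, B7->T; records B1=T, B2=F, B5=F, B7=T, B8=S
run #5 (d=10, h=1) runs B1->T, B2->T, B5->T, B6->F; records B1=T, B2=T, B5=T, B6=F
run #6 (d=10, h=3) runs B1->T, B2->T, B5->T, B6->F; records B1=T, B2=T, B5=T, B6=F
run #7 (d=8, h=6) runs B1->T, B2->F, B5->F, B8->E, B7->T; records B1=T, B2=F, B5=F, B7=T, B8=E
run #8 (d=11, h=0) runs B1->T, B2->T, B5->T, B6->F; records B1=T, B2=T, B5=T, B6=F
run #9 (d=6, h=3) runs B1->T, B2->T, B5->T, B6->F; records B1=T, B2=T, B5=T, B6=F
run #10 (d=4, h=5) runs B1->F, B4->E, B3->F, B5->F, B8->S, B7->T; records B1=F, B3=F, B4=E, B5=F, B7=T, B8=S
together the pool reaches 12 outcomes: B1=T, B1=F, B2=T, B2=F, B3=F, B4=E, B5=T, B5=F, B6=F, B7=T, B8=S, B8=E
size 1 is not enough: best union over all size-1 subsets is 6/12
size 2 is not enough: best union over all size-2 subsets is 10/12
at size 3, {1, 5, 10} reaches all 12 outcomes; every lexicographically earlier size-3 subset fails

Answer: 3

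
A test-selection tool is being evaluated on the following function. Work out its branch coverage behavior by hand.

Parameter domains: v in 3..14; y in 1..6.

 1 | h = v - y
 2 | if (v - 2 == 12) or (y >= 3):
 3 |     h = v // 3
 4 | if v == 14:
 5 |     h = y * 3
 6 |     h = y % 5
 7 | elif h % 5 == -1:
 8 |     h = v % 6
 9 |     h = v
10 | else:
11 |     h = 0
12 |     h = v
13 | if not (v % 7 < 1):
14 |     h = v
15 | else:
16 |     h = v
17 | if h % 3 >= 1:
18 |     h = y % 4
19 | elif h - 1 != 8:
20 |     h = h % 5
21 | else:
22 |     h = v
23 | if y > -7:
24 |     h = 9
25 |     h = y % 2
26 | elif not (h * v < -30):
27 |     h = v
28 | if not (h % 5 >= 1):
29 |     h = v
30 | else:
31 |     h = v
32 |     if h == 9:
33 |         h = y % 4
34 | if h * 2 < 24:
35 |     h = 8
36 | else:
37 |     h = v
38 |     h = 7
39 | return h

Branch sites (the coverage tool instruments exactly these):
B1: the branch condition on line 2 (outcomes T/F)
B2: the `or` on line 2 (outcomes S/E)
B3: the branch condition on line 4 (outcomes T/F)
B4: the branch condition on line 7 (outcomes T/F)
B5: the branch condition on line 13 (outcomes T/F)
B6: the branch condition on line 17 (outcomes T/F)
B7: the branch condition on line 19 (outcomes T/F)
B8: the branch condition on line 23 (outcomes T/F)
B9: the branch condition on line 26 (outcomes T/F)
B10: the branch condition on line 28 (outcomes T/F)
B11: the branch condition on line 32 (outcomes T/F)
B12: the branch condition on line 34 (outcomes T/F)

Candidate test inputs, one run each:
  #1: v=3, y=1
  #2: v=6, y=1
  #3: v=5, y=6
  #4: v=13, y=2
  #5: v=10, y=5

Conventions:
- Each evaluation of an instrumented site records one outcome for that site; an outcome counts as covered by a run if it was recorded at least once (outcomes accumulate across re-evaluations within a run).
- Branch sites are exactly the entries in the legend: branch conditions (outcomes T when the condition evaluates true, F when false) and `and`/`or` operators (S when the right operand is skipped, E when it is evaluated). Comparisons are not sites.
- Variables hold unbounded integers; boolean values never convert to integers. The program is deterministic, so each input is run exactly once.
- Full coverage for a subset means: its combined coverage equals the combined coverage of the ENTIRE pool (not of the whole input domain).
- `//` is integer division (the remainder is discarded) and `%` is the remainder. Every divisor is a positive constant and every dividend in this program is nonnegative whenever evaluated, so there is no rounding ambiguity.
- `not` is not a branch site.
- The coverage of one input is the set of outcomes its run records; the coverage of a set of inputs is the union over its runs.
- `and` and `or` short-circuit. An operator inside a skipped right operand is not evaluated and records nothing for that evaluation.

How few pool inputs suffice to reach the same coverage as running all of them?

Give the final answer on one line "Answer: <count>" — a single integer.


#1 (v=3, y=1) -> B2->E, B1->F, B3->F, B4->F, B5->T, B6->F, B7->T, B8->T, B10->F, B11->F, B12->T; covered: B1=F, B2=E, B3=F, B4=F, B5=T, B6=F, B7=T, B8=T, B10=F, B11=F, B12=T
#2 (v=6, y=1) -> B2->E, B1->F, B3->F, B4->F, B5->T, B6->F, B7->T, B8->T, B10->F, B11->F, B12->T; covered: B1=F, B2=E, B3=F, B4=F, B5=T, B6=F, B7=T, B8=T, B10=F, B11=F, B12=T
#3 (v=5, y=6) -> B2->E, B1->T, B3->F, B4->F, B5->T, B6->T, B8->T, B10->T, B12->T; covered: B1=T, B2=E, B3=F, B4=F, B5=T, B6=T, B8=T, B10=T, B12=T
#4 (v=13, y=2) -> B2->E, B1->F, B3->F, B4->F, B5->T, B6->T, B8->T, B10->T, B12->F; covered: B1=F, B2=E, B3=F, B4=F, B5=T, B6=T, B8=T, B10=T, B12=F
#5 (v=10, y=5) -> B2->E, B1->T, B3->F, B4->F, B5->T, B6->T, B8->T, B10->F, B11->F, B12->T; covered: B1=T, B2=E, B3=F, B4=F, B5=T, B6=T, B8=T, B10=F, B11=F, B12=T
together the pool reaches 15 outcomes: B1=T, B1=F, B2=E, B3=F, B4=F, B5=T, B6=T, B6=F, B7=T, B8=T, B10=T, B10=F, B11=F, B12=T, B12=F
checked all size-1 subsets: none covers 15 outcomes (max 11/15)
checked all size-2 subsets: none covers 15 outcomes (max 14/15)
size 3: inputs {1, 3, 4} cover all 15 outcomes, and no lexicographically smaller subset of this size does
Answer: 3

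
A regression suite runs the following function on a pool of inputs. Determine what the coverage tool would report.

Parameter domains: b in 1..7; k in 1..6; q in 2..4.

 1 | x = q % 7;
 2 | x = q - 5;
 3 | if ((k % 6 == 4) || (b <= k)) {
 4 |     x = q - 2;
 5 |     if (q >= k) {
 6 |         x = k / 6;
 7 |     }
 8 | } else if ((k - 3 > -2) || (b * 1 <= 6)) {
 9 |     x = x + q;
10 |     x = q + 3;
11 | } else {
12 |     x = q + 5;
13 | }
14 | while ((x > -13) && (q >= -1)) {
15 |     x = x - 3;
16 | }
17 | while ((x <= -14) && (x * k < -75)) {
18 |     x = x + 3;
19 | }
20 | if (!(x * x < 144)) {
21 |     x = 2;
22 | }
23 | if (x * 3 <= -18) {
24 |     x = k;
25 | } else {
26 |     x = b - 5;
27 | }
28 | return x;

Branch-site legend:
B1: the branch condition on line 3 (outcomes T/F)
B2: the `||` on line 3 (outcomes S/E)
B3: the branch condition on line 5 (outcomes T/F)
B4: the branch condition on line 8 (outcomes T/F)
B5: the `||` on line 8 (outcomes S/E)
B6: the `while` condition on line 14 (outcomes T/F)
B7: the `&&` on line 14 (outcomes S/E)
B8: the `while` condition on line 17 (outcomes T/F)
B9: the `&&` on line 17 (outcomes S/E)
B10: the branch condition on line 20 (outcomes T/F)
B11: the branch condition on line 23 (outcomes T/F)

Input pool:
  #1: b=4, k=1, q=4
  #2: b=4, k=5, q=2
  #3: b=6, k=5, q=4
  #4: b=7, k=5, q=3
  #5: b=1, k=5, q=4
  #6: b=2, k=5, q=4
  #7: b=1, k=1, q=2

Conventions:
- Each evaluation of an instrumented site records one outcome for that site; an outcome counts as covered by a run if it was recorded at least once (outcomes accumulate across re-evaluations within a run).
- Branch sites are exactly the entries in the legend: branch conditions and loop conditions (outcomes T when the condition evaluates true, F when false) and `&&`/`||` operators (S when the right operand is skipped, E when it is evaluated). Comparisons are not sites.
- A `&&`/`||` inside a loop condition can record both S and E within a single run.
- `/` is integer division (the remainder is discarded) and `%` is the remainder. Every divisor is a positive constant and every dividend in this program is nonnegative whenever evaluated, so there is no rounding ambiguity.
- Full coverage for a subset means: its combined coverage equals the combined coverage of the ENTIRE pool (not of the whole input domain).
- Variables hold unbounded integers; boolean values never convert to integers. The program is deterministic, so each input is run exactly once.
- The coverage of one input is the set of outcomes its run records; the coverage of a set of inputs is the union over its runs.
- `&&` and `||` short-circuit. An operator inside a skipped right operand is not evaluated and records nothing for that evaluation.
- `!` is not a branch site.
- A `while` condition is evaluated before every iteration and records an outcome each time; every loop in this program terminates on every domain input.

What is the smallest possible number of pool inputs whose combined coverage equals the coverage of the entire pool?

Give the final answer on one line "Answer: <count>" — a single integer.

#1 (b=4, k=1, q=4) -> B2->E, B1->F, B5->E, B4->T, B7->E, B6->T, B7->E, B6->T, B7->E, B6->T, B7->E, B6->T, B7->E, B6->T, ...; covered: B1=F, B2=E, B4=T, B5=E, B6=T, B6=F, B7=S, B7=E, B8=F, B9=E, B10=T, B11=F
#2 (b=4, k=5, q=2) -> B2->E, B1->T, B3->F, B7->E, B6->T, B7->E, B6->T, B7->E, B6->T, B7->E, B6->T, B7->E, B6->T, B7->S, ...; covered: B1=T, B2=E, B3=F, B6=T, B6=F, B7=S, B7=E, B8=F, B9=E, B10=T, B11=F
#3 (b=6, k=5, q=4) -> B2->E, B1->F, B5->S, B4->T, B7->E, B6->T, B7->E, B6->T, B7->E, B6->T, B7->E, B6->T, B7->E, B6->T, ...; covered: B1=F, B2=E, B4=T, B5=S, B6=T, B6=F, B7=S, B7=E, B8=F, B9=E, B10=T, B11=F
#4 (b=7, k=5, q=3) -> B2->E, B1->F, B5->S, B4->T, B7->E, B6->T, B7->E, B6->T, B7->E, B6->T, B7->E, B6->T, B7->E, B6->T, ...; covered: B1=F, B2=E, B4=T, B5=S, B6=T, B6=F, B7=S, B7=E, B8=F, B9=E, B10=T, B11=F
#5 (b=1, k=5, q=4) -> B2->E, B1->T, B3->F, B7->E, B6->T, B7->E, B6->T, B7->E, B6->T, B7->E, B6->T, B7->E, B6->T, B7->S, ...; covered: B1=T, B2=E, B3=F, B6=T, B6=F, B7=S, B7=E, B8=F, B9=S, B10=T, B11=F
#6 (b=2, k=5, q=4) -> B2->E, B1->T, B3->F, B7->E, B6->T, B7->E, B6->T, B7->E, B6->T, B7->E, B6->T, B7->E, B6->T, B7->S, ...; covered: B1=T, B2=E, B3=F, B6=T, B6=F, B7=S, B7=E, B8=F, B9=S, B10=T, B11=F
#7 (b=1, k=1, q=2) -> B2->E, B1->T, B3->T, B7->E, B6->T, B7->E, B6->T, B7->E, B6->T, B7->E, B6->T, B7->E, B6->T, B7->S, ...; covered: B1=T, B2=E, B3=T, B6=T, B6=F, B7=S, B7=E, B8=F, B9=E, B10=T, B11=F
together the pool reaches 17 outcomes: B1=T, B1=F, B2=E, B3=T, B3=F, B4=T, B5=S, B5=E, B6=T, B6=F, B7=S, B7=E, B8=F, B9=S, B9=E, B10=T, B11=F
size 1 is not enough: best union over all size-1 subsets is 12/17
size 2 is not enough: best union over all size-2 subsets is 15/17
size 3 is not enough: best union over all size-3 subsets is 16/17
the canonical winner is {1, 3, 5, 7}: size 4, full 17-outcome coverage, earliest index list among size-4 covers

Answer: 4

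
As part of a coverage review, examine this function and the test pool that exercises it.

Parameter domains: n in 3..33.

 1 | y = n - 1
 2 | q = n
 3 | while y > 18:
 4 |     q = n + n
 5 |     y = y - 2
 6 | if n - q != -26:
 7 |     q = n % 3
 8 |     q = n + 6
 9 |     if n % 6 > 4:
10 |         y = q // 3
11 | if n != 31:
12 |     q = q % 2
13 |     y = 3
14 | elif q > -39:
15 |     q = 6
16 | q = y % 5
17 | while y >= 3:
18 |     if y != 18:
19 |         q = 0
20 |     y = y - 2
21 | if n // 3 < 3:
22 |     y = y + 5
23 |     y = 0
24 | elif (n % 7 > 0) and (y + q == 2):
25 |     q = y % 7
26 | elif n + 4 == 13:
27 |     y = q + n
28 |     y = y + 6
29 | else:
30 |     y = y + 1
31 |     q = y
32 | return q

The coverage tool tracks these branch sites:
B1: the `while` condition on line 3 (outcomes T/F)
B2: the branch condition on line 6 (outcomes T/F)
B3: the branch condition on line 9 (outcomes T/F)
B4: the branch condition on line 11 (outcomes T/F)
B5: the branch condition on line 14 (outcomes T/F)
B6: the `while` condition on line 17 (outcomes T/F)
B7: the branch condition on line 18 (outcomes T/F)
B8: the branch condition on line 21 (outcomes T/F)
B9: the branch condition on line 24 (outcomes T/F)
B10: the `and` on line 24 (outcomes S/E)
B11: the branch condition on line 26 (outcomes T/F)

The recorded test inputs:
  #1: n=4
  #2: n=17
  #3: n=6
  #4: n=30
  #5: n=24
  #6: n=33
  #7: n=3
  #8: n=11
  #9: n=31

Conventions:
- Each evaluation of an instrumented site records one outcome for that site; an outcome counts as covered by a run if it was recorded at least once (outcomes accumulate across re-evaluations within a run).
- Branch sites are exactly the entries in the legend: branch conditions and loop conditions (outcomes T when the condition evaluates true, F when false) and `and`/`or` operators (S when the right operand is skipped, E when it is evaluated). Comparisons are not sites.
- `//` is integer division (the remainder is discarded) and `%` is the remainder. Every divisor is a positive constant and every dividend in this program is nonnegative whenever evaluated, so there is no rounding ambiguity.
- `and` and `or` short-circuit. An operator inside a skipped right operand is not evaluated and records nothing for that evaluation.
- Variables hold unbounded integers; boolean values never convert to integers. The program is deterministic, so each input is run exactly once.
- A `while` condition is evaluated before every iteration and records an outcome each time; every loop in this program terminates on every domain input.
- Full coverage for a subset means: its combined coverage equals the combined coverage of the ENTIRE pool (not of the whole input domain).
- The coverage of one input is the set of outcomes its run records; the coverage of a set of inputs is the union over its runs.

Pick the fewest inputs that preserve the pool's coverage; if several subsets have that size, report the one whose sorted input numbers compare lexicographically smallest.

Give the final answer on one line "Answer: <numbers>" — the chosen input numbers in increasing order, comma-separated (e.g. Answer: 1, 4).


input #1 (n=4): events B1->F, B2->T, B3->F, B4->T, B6->T, B7->T, B6->F, B8->T; covers B1=F, B2=T, B3=F, B4=T, B6=T, B6=F, B7=T, B8=T
input #2 (n=17): events B1->F, B2->T, B3->T, B4->T, B6->T, B7->T, B6->F, B8->F, B10->E, B9->F, B11->F; covers B1=F, B2=T, B3=T, B4=T, B6=T, B6=F, B7=T, B8=F, B9=F, B10=E, B11=F
input #3 (n=6): events B1->F, B2->T, B3->F, B4->T, B6->T, B7->T, B6->F, B8->T; covers B1=F, B2=T, B3=F, B4=T, B6=T, B6=F, B7=T, B8=T
input #4 (n=30): events B1->T, B1->T, B1->T, B1->T, B1->T, B1->T, B1->F, B2->T, B3->F, B4->T, B6->T, B7->T, B6->F, B8->F, ...; covers B1=T, B1=F, B2=T, B3=F, B4=T, B6=T, B6=F, B7=T, B8=F, B9=F, B10=E, B11=F
input #5 (n=24): events B1->T, B1->T, B1->T, B1->F, B2->T, B3->F, B4->T, B6->T, B7->T, B6->F, B8->F, B10->E, B9->F, B11->F; covers B1=T, B1=F, B2=T, B3=F, B4=T, B6=T, B6=F, B7=T, B8=F, B9=F, B10=E, B11=F
input #6 (n=33): events B1->T, B1->T, B1->T, B1->T, B1->T, B1->T, B1->T, B1->F, B2->T, B3->F, B4->T, B6->T, B7->T, B6->F, ...; covers B1=T, B1=F, B2=T, B3=F, B4=T, B6=T, B6=F, B7=T, B8=F, B9=F, B10=E, B11=F
input #7 (n=3): events B1->F, B2->T, B3->F, B4->T, B6->T, B7->T, B6->F, B8->T; covers B1=F, B2=T, B3=F, B4=T, B6=T, B6=F, B7=T, B8=T
input #8 (n=11): events B1->F, B2->T, B3->T, B4->T, B6->T, B7->T, B6->F, B8->F, B10->E, B9->F, B11->F; covers B1=F, B2=T, B3=T, B4=T, B6=T, B6=F, B7=T, B8=F, B9=F, B10=E, B11=F
input #9 (n=31): events B1->T, B1->T, B1->T, B1->T, B1->T, B1->T, B1->F, B2->T, B3->F, B4->F, B5->T, B6->T, B7->F, B6->T, ...; covers B1=T, B1=F, B2=T, B3=F, B4=F, B5=T, B6=T, B6=F, B7=T, B7=F, B8=F, B9=T, B10=E
the full pool covers 18 outcomes: B1=T, B1=F, B2=T, B3=T, B3=F, B4=T, B4=F, B5=T, B6=T, B6=F, B7=T, B7=F, B8=T, B8=F, B9=T, B9=F, B10=E, B11=F
size 1 is not enough: best union over all size-1 subsets is 13/18
size 2 is not enough: best union over all size-2 subsets is 17/18
size 3: inputs {1, 2, 9} cover all 18 outcomes, and no lexicographically smaller subset of this size does
Answer: 1, 2, 9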